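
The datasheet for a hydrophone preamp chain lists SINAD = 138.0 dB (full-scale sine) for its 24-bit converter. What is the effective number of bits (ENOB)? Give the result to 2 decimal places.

22.63 bits

ENOB = (138.0 − 1.76)/6.02 = 22.6312 bits.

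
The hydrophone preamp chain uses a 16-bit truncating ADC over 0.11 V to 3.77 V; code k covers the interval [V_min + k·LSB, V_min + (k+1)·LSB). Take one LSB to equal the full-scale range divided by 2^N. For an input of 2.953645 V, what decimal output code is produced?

50918

Span: 3.77 V − (0.11 V) = 3.66 V. LSB = 3.66 V / 2^16 ≈ 55.85 µV.
(V_in − V_min) × 2^16/range = (2.953645 − (0.11)) × 65536/3.66 = 50918.338.
Floor → code = 50918.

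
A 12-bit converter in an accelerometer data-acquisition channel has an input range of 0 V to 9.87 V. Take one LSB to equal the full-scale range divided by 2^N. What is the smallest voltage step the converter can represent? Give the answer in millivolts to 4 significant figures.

2.410 mV

V_FS = 9.87 V.
2^12 = 4096 levels.
One LSB is 9.87 V / 4096 = 2.410 mV.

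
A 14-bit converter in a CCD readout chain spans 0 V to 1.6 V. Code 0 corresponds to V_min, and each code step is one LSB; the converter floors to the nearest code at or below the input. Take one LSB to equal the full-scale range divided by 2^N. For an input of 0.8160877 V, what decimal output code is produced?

V_FS = 1.6 V. LSB = 1.6 V / 2^14 ≈ 97.66 µV.
code = ⌊(V_in − V_min)/LSB⌋ = ⌊(V_in − V_min) × 2^14 / range⌋
     = ⌊(0.8160877 − (0)) × 16384 / 1.6⌋ = ⌊0.8160877 × 16384/1.6⌋
     = ⌊8356.738⌋ = 8356.

8356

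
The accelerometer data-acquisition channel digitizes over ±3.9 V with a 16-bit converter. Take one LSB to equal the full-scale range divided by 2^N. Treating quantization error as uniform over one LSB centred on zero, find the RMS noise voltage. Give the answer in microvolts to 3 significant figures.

34.4 µV

Range = 3.9 − (-3.9) = 7.8 V.
LSB = 7.8 V / 2^16 = 119.02 µV.
V_rms = LSB/√12 = 119.02 µV / √12 = 34.4 µV.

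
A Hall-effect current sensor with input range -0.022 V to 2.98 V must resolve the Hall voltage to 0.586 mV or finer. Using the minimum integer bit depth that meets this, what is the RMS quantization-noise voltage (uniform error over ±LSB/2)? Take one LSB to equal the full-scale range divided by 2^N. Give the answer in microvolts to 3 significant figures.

106 µV

The full-scale span is 2.98 − (-0.022) = 3.002 V.
Required number of levels: 3.002/0.586 mV = 5122.9; smallest N with 2^N ≥ that is 13.
Step size = 3.002/8192 V = 366.46 µV.
RMS noise = LSB/√12 = 106 µV.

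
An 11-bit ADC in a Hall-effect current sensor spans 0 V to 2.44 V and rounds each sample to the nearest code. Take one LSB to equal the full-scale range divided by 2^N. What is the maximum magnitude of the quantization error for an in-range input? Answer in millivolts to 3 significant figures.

V_FS = 2.44 V.
LSB = 2.44 V / 2^11 = 1.1914 mV.
|e|_max = LSB/2 = 0.596 mV.

0.596 mV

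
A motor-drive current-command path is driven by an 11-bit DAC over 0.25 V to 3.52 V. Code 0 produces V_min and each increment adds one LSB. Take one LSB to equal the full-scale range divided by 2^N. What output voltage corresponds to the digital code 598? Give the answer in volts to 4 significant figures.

1.205 V

Span: 3.52 V − (0.25 V) = 3.27 V. LSB = 3.27 V / 2^11.
Output = V_min + (598/2048) × range = 0.25 + 0.291992 × 3.27 V
      = 0.25 + 0.954814 = 1.20481 V.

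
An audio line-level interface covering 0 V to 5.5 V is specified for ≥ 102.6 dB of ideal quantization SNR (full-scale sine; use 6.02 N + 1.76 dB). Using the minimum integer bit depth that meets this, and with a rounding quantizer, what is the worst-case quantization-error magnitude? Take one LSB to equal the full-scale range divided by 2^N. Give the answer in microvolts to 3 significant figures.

21.0 µV

Full-scale range = 5.5 V.
6.02 N + 1.76 ≥ 102.6 gives N ≥ 16.751, so the minimum integer is 17.
LSB = 5.5 V / 2^17 = 41.962 µV.
Max error for round-to-nearest is LSB/2 = 21.0 µV.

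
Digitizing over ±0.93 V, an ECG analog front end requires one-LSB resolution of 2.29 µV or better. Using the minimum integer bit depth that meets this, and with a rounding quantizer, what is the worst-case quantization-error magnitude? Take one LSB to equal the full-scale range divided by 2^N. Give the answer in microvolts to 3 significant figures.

Full-scale range = 0.93 V − (-0.93 V) = 1.86 V.
1.86 V / 2.29 µV = 812200. Since 2^19 = 524288 and 2^20 = 1048576, N = 20.
Step size = 1.86/1048576 V = 1.7738 µV.
Max error for round-to-nearest is LSB/2 = 0.887 µV.

0.887 µV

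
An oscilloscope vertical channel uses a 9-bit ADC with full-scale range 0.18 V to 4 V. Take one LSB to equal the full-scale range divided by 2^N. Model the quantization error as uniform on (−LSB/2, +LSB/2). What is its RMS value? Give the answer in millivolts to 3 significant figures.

2.15 mV

The full-scale span is 4 − (0.18) = 3.82 V.
LSB = 3.82 V / 2^9 = 7.4609 mV.
σ_q = LSB/√12 = 7.4609 mV/3.4641 = 2.15 mV.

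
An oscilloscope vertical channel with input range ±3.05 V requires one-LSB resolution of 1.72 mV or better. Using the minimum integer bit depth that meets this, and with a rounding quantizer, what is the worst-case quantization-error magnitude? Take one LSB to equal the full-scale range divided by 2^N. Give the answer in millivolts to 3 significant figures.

Range = 3.05 − (-3.05) = 6.1 V.
Required number of levels: 6.1/1.72 mV = 3546.5; smallest N with 2^N ≥ that is 12.
Step size = 6.1/4096 V = 1.4893 mV.
Max error for round-to-nearest is LSB/2 = 0.745 mV.

0.745 mV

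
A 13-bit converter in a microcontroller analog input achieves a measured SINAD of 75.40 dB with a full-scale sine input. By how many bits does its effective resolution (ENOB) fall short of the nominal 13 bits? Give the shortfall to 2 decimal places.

N_eff = (75.40 − 1.76)/6.02 = 12.2326 bits.
Shortfall = 13 − 12.2326 = 0.7674 bits.

0.77 bits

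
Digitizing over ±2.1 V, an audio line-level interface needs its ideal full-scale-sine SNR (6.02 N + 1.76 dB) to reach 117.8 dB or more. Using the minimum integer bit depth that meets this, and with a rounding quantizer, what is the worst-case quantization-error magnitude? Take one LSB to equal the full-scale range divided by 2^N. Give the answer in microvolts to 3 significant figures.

Full-scale range = 2.1 V − (-2.1 V) = 4.2 V.
Required N = ⌈(117.8 − 1.76)/6.02⌉ = ⌈19.276⌉ = 20.
LSB = 4.2 V / 2^20 = 4.0054 µV.
Max error for round-to-nearest is LSB/2 = 2.00 µV.

2.00 µV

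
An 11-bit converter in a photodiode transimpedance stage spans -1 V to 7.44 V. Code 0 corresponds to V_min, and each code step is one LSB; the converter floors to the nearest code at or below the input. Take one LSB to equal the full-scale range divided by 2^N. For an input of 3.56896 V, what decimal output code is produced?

1108

The full-scale span is 7.44 − (-1) = 8.44 V. LSB = 8.44 V / 2^11 ≈ 4.121 mV.
code = ⌊(V_in − V_min)/LSB⌋ = ⌊(V_in − V_min) × 2^11 / range⌋
     = ⌊(3.56896 − (-1)) × 2048 / 8.44⌋ = ⌊4.56896 × 2048/8.44⌋
     = ⌊1108.677⌋ = 1108.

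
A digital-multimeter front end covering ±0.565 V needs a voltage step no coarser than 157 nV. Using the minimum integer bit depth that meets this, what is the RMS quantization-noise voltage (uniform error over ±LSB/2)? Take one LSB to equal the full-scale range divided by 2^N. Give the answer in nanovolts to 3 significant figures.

Span: 0.565 V − (-0.565 V) = 1.13 V.
Required number of levels: 1.13/157 nV = 7.1975e6; smallest N with 2^N ≥ that is 23.
One LSB is 1.13 V / 8388608 = 134.71 nV.
RMS noise = LSB/√12 = 38.9 nV.

38.9 nV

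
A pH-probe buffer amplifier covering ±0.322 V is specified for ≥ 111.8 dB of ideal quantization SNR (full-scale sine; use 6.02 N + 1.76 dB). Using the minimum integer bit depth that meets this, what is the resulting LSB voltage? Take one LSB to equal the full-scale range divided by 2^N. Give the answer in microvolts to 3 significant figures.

Range = 0.322 − (-0.322) = 0.644 V.
Solving 6.02 N ≥ 111.8 − 1.76: N ≥ 18.279. Round up → N = 19.
LSB = 0.644 V ÷ 2^19 = 0.644/524288 V = 1.23 µV.

1.23 µV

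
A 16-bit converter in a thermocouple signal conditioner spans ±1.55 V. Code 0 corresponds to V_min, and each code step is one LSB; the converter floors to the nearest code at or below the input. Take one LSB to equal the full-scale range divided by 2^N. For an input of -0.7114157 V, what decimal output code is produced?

17728

Full-scale range = 1.55 V − (-1.55 V) = 3.1 V. LSB = 3.1 V / 2^16 ≈ 47.30 µV.
V_in − V_min = -0.7114157 − (-1.55) = 0.8385843 V.
Divide by LSB: 0.8385843 × 65536/3.1 = 17728.2131.
Truncating gives code 17728.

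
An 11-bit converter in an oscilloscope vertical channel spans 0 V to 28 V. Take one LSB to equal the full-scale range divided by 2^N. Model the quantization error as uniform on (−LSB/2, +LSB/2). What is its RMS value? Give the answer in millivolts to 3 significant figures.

Span = 28 V.
LSB = 28 V ÷ 2^11 = 28/2048 V = 13.672 mV.
RMS of a uniform error over width LSB is LSB/√12 = 3.95 mV.

3.95 mV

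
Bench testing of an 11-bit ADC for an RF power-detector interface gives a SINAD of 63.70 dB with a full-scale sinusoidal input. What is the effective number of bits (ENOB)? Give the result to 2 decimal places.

10.29 bits

ENOB = (63.70 − 1.76)/6.02 = 10.2890 bits.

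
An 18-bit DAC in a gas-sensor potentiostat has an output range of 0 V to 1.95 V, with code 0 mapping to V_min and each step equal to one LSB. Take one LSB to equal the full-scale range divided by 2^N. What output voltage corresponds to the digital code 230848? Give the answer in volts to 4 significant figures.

Range is 1.95 V. LSB = 1.95 V / 2^18.
Output = V_min + (230848/262144) × range = 0 + 0.880615 × 1.95 V
      = 0 V + 1.71720 V = 1.71720 V.

1.717 V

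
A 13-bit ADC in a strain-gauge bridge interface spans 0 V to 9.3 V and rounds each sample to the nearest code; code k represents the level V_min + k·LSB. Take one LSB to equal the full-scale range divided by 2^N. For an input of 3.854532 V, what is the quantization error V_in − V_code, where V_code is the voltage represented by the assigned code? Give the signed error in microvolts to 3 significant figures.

Range is 9.3 V. LSB = 9.3 V / 2^13 ≈ 1.135 mV.
Position in LSBs: (3.854532 − (0)) × 8192/9.3 = 3395.3039; rounding gives k = 3395.
Reconstructed level: 0 + 3395 × 9.3/8192 V = 3.854187012 V.
Error = V_in − V_code = 3.854532 − (3.854187012) = +345 µV.

+345 µV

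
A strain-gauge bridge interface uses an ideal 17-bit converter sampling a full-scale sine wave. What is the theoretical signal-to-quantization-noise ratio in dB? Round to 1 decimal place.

6.02(17) + 1.76 = 102.34 + 1.76 = 104.10 dB.

104.1 dB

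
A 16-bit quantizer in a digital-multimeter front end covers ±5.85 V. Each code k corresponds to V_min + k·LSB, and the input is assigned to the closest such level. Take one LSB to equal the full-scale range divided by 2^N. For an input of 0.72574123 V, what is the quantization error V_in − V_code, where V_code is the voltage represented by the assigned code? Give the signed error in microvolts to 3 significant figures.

+25.6 µV

Range = 5.85 − (-5.85) = 11.7 V. LSB = 11.7 V / 2^16 ≈ 178.5 µV.
(V_in − V_min)/LSB = (0.72574123 − (-5.85)) × 65536/11.7 = 36833.1434 → nearest code k = 36833.
Reconstructed level: -5.85 + 36833 × 11.7/65536 V = 0.72571563721 V.
e = 0.72574123 − (0.72571563721) = +25.6 µV.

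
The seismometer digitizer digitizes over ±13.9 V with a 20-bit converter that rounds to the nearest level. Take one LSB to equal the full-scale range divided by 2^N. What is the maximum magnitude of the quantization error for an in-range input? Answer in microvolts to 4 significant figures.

Full-scale range = 13.9 V − (-13.9 V) = 27.8 V.
One LSB is 27.8 V / 1048576 = 26.5121 µV.
A rounding quantizer has |error| ≤ LSB/2 = 13.26 µV.

13.26 µV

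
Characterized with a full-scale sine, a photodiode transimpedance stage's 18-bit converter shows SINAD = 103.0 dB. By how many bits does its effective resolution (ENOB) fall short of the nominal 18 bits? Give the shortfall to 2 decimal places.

1.18 bits

Effective bits = (103.0 − 1.76)/6.02 = 16.8173.
18 − 16.8173 = 1.18 bits below nominal.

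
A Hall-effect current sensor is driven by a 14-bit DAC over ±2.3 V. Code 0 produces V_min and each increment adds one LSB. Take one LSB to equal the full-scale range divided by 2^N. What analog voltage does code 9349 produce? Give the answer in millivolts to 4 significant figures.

324.8 mV

Full-scale range = 2.3 V − (-2.3 V) = 4.6 V. LSB = 4.6 V / 2^14.
Output = V_min + (9349/16384) × range = -2.3 + 0.570618 × 4.6 V
      = -2.3 + 2.62484 = 0.324841 V.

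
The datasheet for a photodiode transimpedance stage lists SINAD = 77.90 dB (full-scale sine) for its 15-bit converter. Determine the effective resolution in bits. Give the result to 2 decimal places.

ENOB = (SINAD − 1.76) / 6.02 = (77.90 − 1.76) / 6.02 = 76.14 / 6.02 = 12.6478.

12.65 bits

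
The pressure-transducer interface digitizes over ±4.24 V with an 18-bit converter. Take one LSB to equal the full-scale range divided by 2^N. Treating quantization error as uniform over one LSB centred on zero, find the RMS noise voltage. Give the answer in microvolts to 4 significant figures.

9.338 µV

The full-scale span is 4.24 − (-4.24) = 8.48 V.
One LSB is 8.48 V / 262144 = 32.3486 µV.
V_rms = LSB/√12 = 32.3486 µV / √12 = 9.338 µV.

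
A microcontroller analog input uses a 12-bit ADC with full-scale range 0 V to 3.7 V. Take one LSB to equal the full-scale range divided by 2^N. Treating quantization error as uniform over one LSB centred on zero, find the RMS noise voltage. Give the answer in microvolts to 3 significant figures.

261 µV

Full-scale range = 3.7 V.
One LSB is 3.7 V / 4096 = 0.90332 mV.
For a uniform distribution on [−LSB/2, +LSB/2], V_rms = LSB/√12 = 0.90332 mV/3.4641 = 261 µV.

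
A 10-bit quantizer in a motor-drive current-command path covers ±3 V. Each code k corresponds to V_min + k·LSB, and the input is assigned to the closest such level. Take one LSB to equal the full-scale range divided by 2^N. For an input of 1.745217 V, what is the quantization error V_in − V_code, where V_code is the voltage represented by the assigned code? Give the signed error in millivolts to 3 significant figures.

The full-scale span is 3 − (-3) = 6 V. LSB = 6 V / 2^10 ≈ 5.859 mV.
(1.745217 − (-3)) / LSB = 4.745217 × 1024/6 = 809.8504. Nearest integer: k = 810.
V_code = V_min + k × range/2^10 = -3 + 810 × 6/1024 = 1.746093750 V.
Error = V_in − V_code = 1.745217 − (1.746093750) = −0.877 mV.

−0.877 mV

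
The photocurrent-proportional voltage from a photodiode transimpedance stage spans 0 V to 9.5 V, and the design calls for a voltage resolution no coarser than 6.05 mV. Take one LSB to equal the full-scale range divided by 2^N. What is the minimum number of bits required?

11 bits

Range is 9.5 V.
Levels needed ≥ 9.5/6.05 mV = 1570. 2^11 = 2048 suffices, so N_min = 11.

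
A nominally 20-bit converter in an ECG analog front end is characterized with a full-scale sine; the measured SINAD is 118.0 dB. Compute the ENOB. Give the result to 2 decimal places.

ENOB = (SINAD − 1.76) / 6.02 = (118.0 − 1.76) / 6.02 = 116.24 / 6.02 = 19.3090.

19.31 bits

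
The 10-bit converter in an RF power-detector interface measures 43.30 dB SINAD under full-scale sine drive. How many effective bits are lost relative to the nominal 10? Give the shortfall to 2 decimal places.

3.10 bits

Effective bits = (43.30 − 1.76)/6.02 = 6.9003.
Lost resolution: 10 − 6.9003 = 3.0997 bits.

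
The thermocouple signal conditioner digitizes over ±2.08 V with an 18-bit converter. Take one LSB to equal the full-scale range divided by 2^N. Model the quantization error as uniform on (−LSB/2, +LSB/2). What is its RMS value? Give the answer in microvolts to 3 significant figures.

4.58 µV

Full-scale range = 2.08 V − (-2.08 V) = 4.16 V.
LSB = 4.16 V / 2^18 = 15.869 µV.
For a uniform distribution on [−LSB/2, +LSB/2], V_rms = LSB/√12 = 15.869 µV/3.4641 = 4.58 µV.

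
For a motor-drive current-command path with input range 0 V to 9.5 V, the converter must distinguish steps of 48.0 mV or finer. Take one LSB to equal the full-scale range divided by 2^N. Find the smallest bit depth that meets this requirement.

8 bits

Full-scale range = 9.5 V.
Levels needed ≥ 9.5/48.0 mV = 197.9. 2^8 = 256 suffices, so N_min = 8.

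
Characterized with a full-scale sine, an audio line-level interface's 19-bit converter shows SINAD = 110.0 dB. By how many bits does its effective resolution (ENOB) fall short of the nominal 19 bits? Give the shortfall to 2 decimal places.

1.02 bits

N_eff = (110.0 − 1.76)/6.02 = 17.9801 bits.
Shortfall = 19 − 17.9801 = 1.0199 bits.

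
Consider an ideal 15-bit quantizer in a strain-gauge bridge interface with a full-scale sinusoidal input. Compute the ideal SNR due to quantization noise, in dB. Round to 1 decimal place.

92.1 dB

6.02(15) + 1.76 = 90.30 + 1.76 = 92.06 dB.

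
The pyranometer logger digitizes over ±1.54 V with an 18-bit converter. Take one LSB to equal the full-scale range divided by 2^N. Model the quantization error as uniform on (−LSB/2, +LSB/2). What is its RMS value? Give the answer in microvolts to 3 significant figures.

3.39 µV

Full-scale range = 1.54 V − (-1.54 V) = 3.08 V.
One LSB is 3.08 V / 262144 = 11.749 µV.
RMS of a uniform error over width LSB is LSB/√12 = 3.39 µV.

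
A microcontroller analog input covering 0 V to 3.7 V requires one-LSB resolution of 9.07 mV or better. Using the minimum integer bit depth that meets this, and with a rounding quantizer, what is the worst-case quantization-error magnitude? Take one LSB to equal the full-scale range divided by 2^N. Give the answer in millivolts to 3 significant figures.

3.61 mV

V_FS = 3.7 V.
Levels needed ≥ 3.7/9.07 mV = 407.9. 2^9 = 512 suffices, so N_min = 9.
One LSB is 3.7 V / 512 = 7.2266 mV.
|e|_max = LSB/2 = 3.61 mV.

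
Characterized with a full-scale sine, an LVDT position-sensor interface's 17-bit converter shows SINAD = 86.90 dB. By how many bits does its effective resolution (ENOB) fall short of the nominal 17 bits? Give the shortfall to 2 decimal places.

2.86 bits

N_eff = (86.90 − 1.76)/6.02 = 14.1429 bits.
Shortfall = 17 − 14.1429 = 2.8571 bits.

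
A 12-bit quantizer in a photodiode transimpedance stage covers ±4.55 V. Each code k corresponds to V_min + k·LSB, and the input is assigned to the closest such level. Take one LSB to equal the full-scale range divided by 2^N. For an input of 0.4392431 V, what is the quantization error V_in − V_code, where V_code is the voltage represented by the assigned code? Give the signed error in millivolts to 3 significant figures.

The full-scale span is 4.55 − (-4.55) = 9.1 V. LSB = 9.1 V / 2^12 ≈ 2.222 mV.
Position in LSBs: (0.4392431 − (-4.55)) × 4096/9.1 = 2245.7077; rounding gives k = 2246.
Reconstructed level: -4.55 + 2246 × 9.1/4096 V = 0.4398925781 V.
V_in − V_code = 0.4392431 − (0.4398925781) = −0.649 mV.

−0.649 mV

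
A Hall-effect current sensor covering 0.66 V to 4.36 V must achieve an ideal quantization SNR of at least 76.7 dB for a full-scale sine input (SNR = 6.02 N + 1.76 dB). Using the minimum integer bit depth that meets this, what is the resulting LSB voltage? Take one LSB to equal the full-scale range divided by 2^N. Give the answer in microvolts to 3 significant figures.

Full-scale range = 4.36 V − (0.66 V) = 3.7 V.
N ≥ (76.7 − 1.76)/6.02 = 12.449 → N_min = 13.
LSB = 3.7 V / 2^13 = 452 µV.

452 µV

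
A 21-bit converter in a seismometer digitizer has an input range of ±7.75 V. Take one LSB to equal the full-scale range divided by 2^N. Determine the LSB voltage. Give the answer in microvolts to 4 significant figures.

The full-scale span is 7.75 − (-7.75) = 15.5 V.
2^21 = 2097152 levels.
LSB = 15.5 V / 2^21 = 7.391 µV.

7.391 µV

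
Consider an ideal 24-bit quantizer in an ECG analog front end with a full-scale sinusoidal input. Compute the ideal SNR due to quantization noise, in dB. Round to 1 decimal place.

Ideal quantization SNR: 6.02 × 24 + 1.76 dB = 146.2 dB.

146.2 dB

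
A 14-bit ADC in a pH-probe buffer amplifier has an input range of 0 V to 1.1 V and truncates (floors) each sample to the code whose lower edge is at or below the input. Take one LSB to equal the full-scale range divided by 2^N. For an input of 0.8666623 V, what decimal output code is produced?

12908

Range is 1.1 V. LSB = 1.1 V / 2^14 ≈ 67.14 µV.
(V_in − V_min) × 2^14/range = (0.8666623 − (0)) × 16384/1.1 = 12908.541.
Floor → code = 12908.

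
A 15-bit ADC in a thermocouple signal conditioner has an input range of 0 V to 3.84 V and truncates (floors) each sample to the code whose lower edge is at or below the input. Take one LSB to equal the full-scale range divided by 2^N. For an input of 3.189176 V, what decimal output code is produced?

27214

Range is 3.84 V. LSB = 3.84 V / 2^15 ≈ 117.2 µV.
(V_in − V_min) × 2^15/range = (3.189176 − (0)) × 32768/3.84 = 27214.302.
Floor → code = 27214.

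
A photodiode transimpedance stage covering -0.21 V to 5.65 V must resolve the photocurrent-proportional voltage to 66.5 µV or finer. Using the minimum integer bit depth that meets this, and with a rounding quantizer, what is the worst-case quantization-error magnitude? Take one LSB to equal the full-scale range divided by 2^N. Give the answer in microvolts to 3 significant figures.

The full-scale span is 5.65 − (-0.21) = 5.86 V.
Need 2^N ≥ 5.86 V / 66.5 µV = 88120 → N_min = 17.
LSB = 5.86 V / 2^17 = 44.708 µV.
|e|_max = LSB/2 = 22.4 µV.

22.4 µV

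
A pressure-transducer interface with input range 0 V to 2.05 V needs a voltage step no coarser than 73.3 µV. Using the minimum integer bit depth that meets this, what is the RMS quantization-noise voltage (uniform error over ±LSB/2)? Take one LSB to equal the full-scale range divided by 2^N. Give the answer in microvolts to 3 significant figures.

V_FS = 2.05 V.
Required number of levels: 2.05/73.3 µV = 27967; smallest N with 2^N ≥ that is 15.
One LSB is 2.05 V / 32768 = 62.561 µV.
RMS noise = LSB/√12 = 18.1 µV.

18.1 µV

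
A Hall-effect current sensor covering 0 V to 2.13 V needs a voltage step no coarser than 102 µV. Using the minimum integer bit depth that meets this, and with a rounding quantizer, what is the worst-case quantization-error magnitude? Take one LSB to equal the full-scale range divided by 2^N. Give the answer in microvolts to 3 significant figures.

32.5 µV

Range is 2.13 V.
Need 2^N ≥ 2.13 V / 102 µV = 20880 → N_min = 15.
LSB = 2.13 V ÷ 2^15 = 2.13/32768 V = 65.002 µV.
Max error for round-to-nearest is LSB/2 = 32.5 µV.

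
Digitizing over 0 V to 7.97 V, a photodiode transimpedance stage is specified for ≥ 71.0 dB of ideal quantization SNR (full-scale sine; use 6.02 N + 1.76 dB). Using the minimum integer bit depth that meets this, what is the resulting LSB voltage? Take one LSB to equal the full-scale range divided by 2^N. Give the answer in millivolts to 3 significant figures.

Full-scale range = 7.97 V.
Solving 6.02 N ≥ 71.0 − 1.76: N ≥ 11.502. Round up → N = 12.
Step size = 7.97/4096 V = 1.95 mV.

1.95 mV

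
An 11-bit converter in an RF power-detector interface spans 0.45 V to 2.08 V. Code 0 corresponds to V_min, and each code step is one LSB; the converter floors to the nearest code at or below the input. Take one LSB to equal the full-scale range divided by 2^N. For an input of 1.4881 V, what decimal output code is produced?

Span: 2.08 V − (0.45 V) = 1.63 V. LSB = 1.63 V / 2^11 ≈ 0.7959 mV.
V_in − V_min = 1.4881 − (0.45) = 1.0381 V.
Divide by LSB: 1.0381 × 2048/1.63 = 1304.3121.
Truncating gives code 1304.

1304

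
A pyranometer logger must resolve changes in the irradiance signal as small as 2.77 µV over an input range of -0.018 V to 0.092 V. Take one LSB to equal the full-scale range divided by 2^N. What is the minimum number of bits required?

Span: 0.092 V − (-0.018 V) = 0.11 V.
Required number of levels: 0.11/2.77 µV = 39711; smallest N with 2^N ≥ that is 16.

16 bits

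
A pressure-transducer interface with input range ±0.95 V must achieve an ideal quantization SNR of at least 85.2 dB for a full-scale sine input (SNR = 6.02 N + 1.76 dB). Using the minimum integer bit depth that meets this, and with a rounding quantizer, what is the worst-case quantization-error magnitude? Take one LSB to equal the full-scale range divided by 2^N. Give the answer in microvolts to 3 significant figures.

58.0 µV

Range = 0.95 − (-0.95) = 1.9 V.
Solving 6.02 N ≥ 85.2 − 1.76: N ≥ 13.860. Round up → N = 14.
One LSB is 1.9 V / 16384 = 115.97 µV.
Half an LSB is 58.0 µV.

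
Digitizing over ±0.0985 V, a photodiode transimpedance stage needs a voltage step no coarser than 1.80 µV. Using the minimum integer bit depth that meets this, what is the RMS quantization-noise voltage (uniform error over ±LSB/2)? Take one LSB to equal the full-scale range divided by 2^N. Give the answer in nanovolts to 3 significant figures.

434 nV

The full-scale span is 0.0985 − (-0.0985) = 0.197 V.
0.197 V / 1.80 µV = 109400. Since 2^16 = 65536 and 2^17 = 131072, N = 17.
LSB = 0.197 V ÷ 2^17 = 0.197/131072 V = 1.5030 µV.
RMS noise = LSB/√12 = 434 nV.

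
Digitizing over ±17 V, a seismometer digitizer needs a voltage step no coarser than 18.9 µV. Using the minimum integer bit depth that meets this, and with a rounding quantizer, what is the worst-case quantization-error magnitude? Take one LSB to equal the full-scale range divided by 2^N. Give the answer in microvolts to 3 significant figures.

Span: 17 V − (-17 V) = 34 V.
Required number of levels: 34/18.9 µV = 1.7989e6; smallest N with 2^N ≥ that is 21.
One LSB is 34 V / 2097152 = 16.212 µV.
Half an LSB is 8.11 µV.

8.11 µV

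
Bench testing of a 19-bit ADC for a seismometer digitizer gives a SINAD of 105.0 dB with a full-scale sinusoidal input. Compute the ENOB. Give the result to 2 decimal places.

ENOB = (105.0 − 1.76)/6.02 = 17.1495 bits.

17.15 bits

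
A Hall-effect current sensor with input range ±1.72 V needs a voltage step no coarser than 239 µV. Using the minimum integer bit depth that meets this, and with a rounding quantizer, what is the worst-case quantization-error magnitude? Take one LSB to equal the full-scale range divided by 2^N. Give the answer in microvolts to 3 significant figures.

Span: 1.72 V − (-1.72 V) = 3.44 V.
3.44 V / 239 µV = 14390. Since 2^13 = 8192 and 2^14 = 16384, N = 14.
One LSB is 3.44 V / 16384 = 209.96 µV.
Half an LSB is 105 µV.

105 µV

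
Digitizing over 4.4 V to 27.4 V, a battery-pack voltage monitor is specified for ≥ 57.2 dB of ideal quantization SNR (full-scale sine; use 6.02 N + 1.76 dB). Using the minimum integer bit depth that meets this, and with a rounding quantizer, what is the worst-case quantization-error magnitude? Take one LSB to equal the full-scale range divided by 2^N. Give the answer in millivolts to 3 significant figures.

11.2 mV

The full-scale span is 27.4 − (4.4) = 23 V.
Solving 6.02 N ≥ 57.2 − 1.76: N ≥ 9.209. Round up → N = 10.
Step size = 23/1024 V = 22.461 mV.
Max error for round-to-nearest is LSB/2 = 11.2 mV.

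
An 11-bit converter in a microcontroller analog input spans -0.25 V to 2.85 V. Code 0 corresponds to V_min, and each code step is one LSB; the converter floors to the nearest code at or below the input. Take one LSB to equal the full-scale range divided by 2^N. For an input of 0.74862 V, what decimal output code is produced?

659

Full-scale range = 2.85 V − (-0.25 V) = 3.1 V. LSB = 3.1 V / 2^11 ≈ 1.514 mV.
code = ⌊(V_in − V_min)/LSB⌋ = ⌊(V_in − V_min) × 2^11 / range⌋
     = ⌊(0.74862 − (-0.25)) × 2048 / 3.1⌋ = ⌊0.99862 × 2048/3.1⌋
     = ⌊659.733⌋ = 659.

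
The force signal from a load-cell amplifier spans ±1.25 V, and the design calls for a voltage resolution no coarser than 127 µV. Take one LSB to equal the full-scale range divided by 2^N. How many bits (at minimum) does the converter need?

15 bits

Range = 1.25 − (-1.25) = 2.5 V.
Required number of levels: 2.5/127 µV = 19685; smallest N with 2^N ≥ that is 15.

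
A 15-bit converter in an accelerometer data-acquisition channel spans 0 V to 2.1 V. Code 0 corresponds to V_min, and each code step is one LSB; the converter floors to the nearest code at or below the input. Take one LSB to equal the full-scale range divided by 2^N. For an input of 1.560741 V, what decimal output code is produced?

Full-scale range = 2.1 V. LSB = 2.1 V / 2^15 ≈ 64.09 µV.
(V_in − V_min) × 2^15/range = (1.560741 − (0)) × 32768/2.1 = 24353.505.
Floor → code = 24353.

24353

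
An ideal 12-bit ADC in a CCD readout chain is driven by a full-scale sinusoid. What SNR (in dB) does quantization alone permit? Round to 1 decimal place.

Ideal quantization SNR: 6.02 × 12 + 1.76 dB = 74.0 dB.

74.0 dB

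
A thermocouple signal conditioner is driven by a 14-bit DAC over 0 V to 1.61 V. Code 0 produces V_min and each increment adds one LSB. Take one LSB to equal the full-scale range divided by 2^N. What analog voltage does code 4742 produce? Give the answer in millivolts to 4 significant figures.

Full-scale range = 1.61 V. LSB = 1.61 V / 2^14.
V_out = V_min + code × LSB = 0 V + 4742 × 1.61 V / 16384
      = 0 + 0.465980 = 0.465980 V.

466.0 mV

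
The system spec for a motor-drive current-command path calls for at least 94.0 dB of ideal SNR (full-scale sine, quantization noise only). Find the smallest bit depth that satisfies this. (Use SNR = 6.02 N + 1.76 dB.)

N ≥ (94.0 − 1.76)/6.02 = 15.322 → N_min = 16.

16 bits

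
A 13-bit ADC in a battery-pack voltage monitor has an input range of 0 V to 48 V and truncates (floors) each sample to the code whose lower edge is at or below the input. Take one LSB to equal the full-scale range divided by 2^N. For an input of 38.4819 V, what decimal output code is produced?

6567

Span = 48 V. LSB = 48 V / 2^13 ≈ 5.859 mV.
(V_in − V_min) × 2^13/range = (38.4819 − (0)) × 8192/48 = 6567.578.
Floor → code = 6567.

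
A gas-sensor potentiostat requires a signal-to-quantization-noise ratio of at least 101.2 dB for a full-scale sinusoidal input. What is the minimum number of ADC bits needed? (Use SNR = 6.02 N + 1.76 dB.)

N ≥ (101.2 − 1.76)/6.02 = 16.518 → N_min = 17.

17 bits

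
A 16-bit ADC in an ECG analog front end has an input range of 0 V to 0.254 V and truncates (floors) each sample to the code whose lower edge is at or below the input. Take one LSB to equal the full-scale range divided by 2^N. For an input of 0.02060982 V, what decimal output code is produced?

5317

Range is 0.254 V. LSB = 0.254 V / 2^16 ≈ 3.876 µV.
code = ⌊(V_in − V_min)/LSB⌋ = ⌊(V_in − V_min) × 2^16 / range⌋
     = ⌊(0.02060982 − (0)) × 65536 / 0.254⌋ = ⌊0.02060982 × 65536/0.254⌋
     = ⌊5317.658⌋ = 5317.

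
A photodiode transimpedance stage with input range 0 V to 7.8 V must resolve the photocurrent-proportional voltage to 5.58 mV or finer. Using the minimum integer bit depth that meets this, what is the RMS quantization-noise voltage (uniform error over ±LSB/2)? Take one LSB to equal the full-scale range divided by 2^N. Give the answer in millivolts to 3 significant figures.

1.10 mV

Span = 7.8 V.
Levels needed ≥ 7.8/5.58 mV = 1398. 2^11 = 2048 suffices, so N_min = 11.
LSB = 7.8 V / 2^11 = 3.8086 mV.
σ_q = LSB/√12 = 3.8086 mV/3.4641 = 1.10 mV.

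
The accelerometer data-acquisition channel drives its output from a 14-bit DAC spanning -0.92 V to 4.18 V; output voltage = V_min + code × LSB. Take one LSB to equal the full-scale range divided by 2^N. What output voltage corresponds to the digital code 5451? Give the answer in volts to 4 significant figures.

0.7768 V

The full-scale span is 4.18 − (-0.92) = 5.1 V. LSB = 5.1 V / 2^14.
V_out = V_min + code × LSB = -0.92 V + 5451 × 5.1 V / 16384
      = -0.92 V + 1.69678 V = 0.776783 V.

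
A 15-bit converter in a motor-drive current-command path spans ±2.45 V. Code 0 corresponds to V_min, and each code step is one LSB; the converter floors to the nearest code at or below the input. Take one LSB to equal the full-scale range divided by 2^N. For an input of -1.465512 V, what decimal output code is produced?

Range = 2.45 − (-2.45) = 4.9 V. LSB = 4.9 V / 2^15 ≈ 149.5 µV.
(V_in − V_min) × 2^15/range = (-1.465512 − (-2.45)) × 32768/4.9 = 6583.613.
Floor → code = 6583.

6583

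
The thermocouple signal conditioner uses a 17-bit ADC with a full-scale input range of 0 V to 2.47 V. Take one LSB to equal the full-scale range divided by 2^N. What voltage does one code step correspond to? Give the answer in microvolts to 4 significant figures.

18.84 µV

V_FS = 2.47 V.
There are 2^17 = 131072 steps.
LSB = 2.47 V / 2^17 = 18.84 µV.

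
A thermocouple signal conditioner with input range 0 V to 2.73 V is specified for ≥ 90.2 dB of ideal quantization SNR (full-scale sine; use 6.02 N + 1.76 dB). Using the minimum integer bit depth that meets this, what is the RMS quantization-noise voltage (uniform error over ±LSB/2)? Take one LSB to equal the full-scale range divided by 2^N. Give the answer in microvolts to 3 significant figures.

24.1 µV

V_FS = 2.73 V.
6.02 N + 1.76 ≥ 90.2 gives N ≥ 14.691, so the minimum integer is 15.
LSB = 2.73 V / 2^15 = 83.313 µV.
V_rms = LSB/√12 = 24.1 µV.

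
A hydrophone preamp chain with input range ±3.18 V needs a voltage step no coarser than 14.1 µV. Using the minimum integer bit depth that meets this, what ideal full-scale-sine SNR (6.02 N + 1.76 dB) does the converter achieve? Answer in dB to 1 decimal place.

Span: 3.18 V − (-3.18 V) = 6.36 V.
Levels needed ≥ 6.36/14.1 µV = 451100. 2^19 = 524288 suffices, so N_min = 19.
Ideal SNR at N = 19: 6.02·19 + 1.76 = 116.1 dB.

116.1 dB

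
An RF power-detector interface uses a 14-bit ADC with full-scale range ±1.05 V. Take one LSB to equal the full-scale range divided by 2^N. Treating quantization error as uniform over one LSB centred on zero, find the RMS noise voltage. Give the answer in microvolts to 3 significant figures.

37.0 µV

The full-scale span is 1.05 − (-1.05) = 2.1 V.
LSB = 2.1 V ÷ 2^14 = 2.1/16384 V = 128.17 µV.
RMS of a uniform error over width LSB is LSB/√12 = 37.0 µV.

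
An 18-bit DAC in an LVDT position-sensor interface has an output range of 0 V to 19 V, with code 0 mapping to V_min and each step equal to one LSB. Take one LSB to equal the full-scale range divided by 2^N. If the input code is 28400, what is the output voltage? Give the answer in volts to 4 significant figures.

Span = 19 V. LSB = 19 V / 2^18.
Output = V_min + (28400/262144) × range = 0 + 0.108337 × 19 V
      = 0 + 2.05841 = 2.05841 V.

2.058 V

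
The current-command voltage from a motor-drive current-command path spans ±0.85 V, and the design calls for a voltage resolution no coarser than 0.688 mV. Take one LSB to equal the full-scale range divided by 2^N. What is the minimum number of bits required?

12 bits

Range = 0.85 − (-0.85) = 1.7 V.
Required number of levels: 1.7/0.688 mV = 2470.9; smallest N with 2^N ≥ that is 12.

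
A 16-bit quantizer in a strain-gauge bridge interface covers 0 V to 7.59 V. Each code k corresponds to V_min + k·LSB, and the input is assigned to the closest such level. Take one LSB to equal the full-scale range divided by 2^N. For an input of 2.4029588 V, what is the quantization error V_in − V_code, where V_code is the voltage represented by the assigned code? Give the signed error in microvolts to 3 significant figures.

+45.6 µV

Full-scale range = 7.59 V. LSB = 7.59 V / 2^16 ≈ 115.8 µV.
Position in LSBs: (2.4029588 − (0)) × 65536/7.59 = 20748.3937; rounding gives k = 20748.
V_code = 0 + (20748/65536) × 7.59 = 2.4029132080 V.
Error = V_in − V_code = 2.4029588 − (2.4029132080) = +45.6 µV.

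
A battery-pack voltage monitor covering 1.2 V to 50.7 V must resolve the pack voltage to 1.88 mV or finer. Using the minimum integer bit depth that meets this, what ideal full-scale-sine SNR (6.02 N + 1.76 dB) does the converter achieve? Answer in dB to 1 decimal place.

92.1 dB

The full-scale span is 50.7 − (1.2) = 49.5 V.
49.5 V / 1.88 mV = 26330. Since 2^14 = 16384 and 2^15 = 32768, N = 15.
Ideal SNR at N = 15: 6.02·15 + 1.76 = 92.1 dB.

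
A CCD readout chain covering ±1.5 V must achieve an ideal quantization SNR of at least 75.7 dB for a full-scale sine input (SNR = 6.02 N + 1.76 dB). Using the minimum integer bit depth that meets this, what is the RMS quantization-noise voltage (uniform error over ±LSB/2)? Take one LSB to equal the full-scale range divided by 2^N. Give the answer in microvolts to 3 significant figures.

106 µV

Range = 1.5 − (-1.5) = 3 V.
Solving 6.02 N ≥ 75.7 − 1.76: N ≥ 12.282. Round up → N = 13.
LSB = 3 V / 2^13 = 366.21 µV.
V_rms = LSB/√12 = 106 µV.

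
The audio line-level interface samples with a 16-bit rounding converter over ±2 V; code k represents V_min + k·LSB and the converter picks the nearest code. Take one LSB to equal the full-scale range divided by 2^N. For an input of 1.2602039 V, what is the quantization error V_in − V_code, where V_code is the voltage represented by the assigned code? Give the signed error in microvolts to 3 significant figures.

+11.0 µV

Full-scale range = 2 V − (-2 V) = 4 V. LSB = 4 V / 2^16 ≈ 61.04 µV.
Position in LSBs: (1.2602039 − (-2)) × 65536/4 = 53415.1807; rounding gives k = 53415.
V_code = -2 + (53415/65536) × 4 = 1.2601928711 V.
e = 1.2602039 − (1.2601928711) = +11.0 µV.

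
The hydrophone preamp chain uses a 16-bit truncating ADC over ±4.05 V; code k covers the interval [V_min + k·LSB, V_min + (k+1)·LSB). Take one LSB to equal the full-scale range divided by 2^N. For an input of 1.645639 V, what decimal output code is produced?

46082

The full-scale span is 4.05 − (-4.05) = 8.1 V. LSB = 8.1 V / 2^16 ≈ 123.6 µV.
V_in − V_min = 1.645639 − (-4.05) = 5.695639 V.
Divide by LSB: 5.695639 × 65536/8.1 = 46082.6417.
Truncating gives code 46082.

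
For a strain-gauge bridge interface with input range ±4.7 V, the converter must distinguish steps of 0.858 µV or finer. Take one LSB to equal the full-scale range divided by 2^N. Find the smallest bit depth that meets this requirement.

24 bits

Span: 4.7 V − (-4.7 V) = 9.4 V.
Required number of levels: 9.4/0.858 µV = 1.0956e7; smallest N with 2^N ≥ that is 24.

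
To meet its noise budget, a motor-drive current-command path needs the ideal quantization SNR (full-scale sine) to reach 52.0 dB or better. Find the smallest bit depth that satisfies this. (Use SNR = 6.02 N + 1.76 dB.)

Required N = ⌈(52.0 − 1.76)/6.02⌉ = ⌈8.346⌉ = 9.

9 bits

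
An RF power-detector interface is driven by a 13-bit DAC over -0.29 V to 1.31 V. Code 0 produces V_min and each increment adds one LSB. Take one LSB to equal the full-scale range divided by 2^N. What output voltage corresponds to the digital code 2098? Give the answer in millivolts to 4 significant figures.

Full-scale range = 1.31 V − (-0.29 V) = 1.6 V. LSB = 1.6 V / 2^13.
Output = V_min + (2098/8192) × range = -0.29 + 0.256104 × 1.6 V
      = -0.29 + 0.409766 = 0.119766 V.

119.8 mV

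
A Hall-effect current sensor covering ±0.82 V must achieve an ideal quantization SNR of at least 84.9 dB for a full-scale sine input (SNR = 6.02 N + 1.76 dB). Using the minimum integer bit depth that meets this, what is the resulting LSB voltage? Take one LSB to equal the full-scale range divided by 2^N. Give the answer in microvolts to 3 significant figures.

Span: 0.82 V − (-0.82 V) = 1.64 V.
N ≥ (84.9 − 1.76)/6.02 = 13.811 → N_min = 14.
One LSB is 1.64 V / 16384 = 100 µV.

100 µV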